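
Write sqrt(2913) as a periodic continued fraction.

Write x_i = (sqrt(2913) + m_i)/d_i with (m_0, d_0) = (0, 1). a_0 = floor(sqrt(2913)) = 53, since 53^2 = 2809 <= 2913 < 2916 = 54^2.
Iterate m_{i+1} = d_i*a_i - m_i, d_{i+1} = (2913 - m_{i+1}^2)/d_i, a_{i+1} = floor((a_0 + m_{i+1})/d_{i+1}):
  m_1 = 1*53 - 0 = 53, d_1 = (2913 - 53^2)/1 = 104/1 = 104, a_1 = floor((53 + 53)/104) = 1.
  m_2 = 104*1 - 53 = 51, d_2 = (2913 - 51^2)/104 = 312/104 = 3, a_2 = floor((53 + 51)/3) = 34.
  m_3 = 3*34 - 51 = 51, d_3 = (2913 - 51^2)/3 = 312/3 = 104, a_3 = floor((53 + 51)/104) = 1.
  m_4 = 104*1 - 51 = 53, d_4 = (2913 - 53^2)/104 = 104/104 = 1, a_4 = floor((53 + 53)/1) = 106.
  m_5 = 1*106 - 53 = 53, d_5 = (2913 - 53^2)/1 = 104/1 = 104: (m_5, d_5) = (m_1, d_1) = (53, 104), so from here the quotients repeat a_1, ..., a_4; the period length is 4.
Hence the expansion of sqrt(2913) is a_0 = 53 followed by the repeating block 1, 34, 1, 106 (period 4).

[53; (1, 34, 1, 106)]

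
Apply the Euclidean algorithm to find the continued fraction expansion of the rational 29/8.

[3; 1, 1, 1, 2]

Run the Euclidean algorithm on 29 and 8; the successive quotients are the partial quotients a_0, a_1, ... (each step inverts the fractional part left over by the previous one):
  29 = 3*8 + 5, so a_0 = 3.
  8 = 1*5 + 3, so a_1 = 1.
  5 = 1*3 + 2, so a_2 = 1.
  3 = 1*2 + 1, so a_3 = 1.
  2 = 2*1 + 0, so a_4 = 2.
The remainder reaches 0 after 5 divisions, so the expansion has 5 partial quotients, read off in order.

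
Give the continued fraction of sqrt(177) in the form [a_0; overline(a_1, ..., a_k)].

Write x_i = (sqrt(177) + m_i)/d_i with (m_0, d_0) = (0, 1). a_0 = floor(sqrt(177)) = 13, since 13^2 = 169 <= 177 < 196 = 14^2.
Iterate m_{i+1} = d_i*a_i - m_i, d_{i+1} = (177 - m_{i+1}^2)/d_i, a_{i+1} = floor((a_0 + m_{i+1})/d_{i+1}):
  m_1 = 1*13 - 0 = 13, d_1 = (177 - 13^2)/1 = 8/1 = 8, a_1 = floor((13 + 13)/8) = 3.
  m_2 = 8*3 - 13 = 11, d_2 = (177 - 11^2)/8 = 56/8 = 7, a_2 = floor((13 + 11)/7) = 3.
  m_3 = 7*3 - 11 = 10, d_3 = (177 - 10^2)/7 = 77/7 = 11, a_3 = floor((13 + 10)/11) = 2.
  m_4 = 11*2 - 10 = 12, d_4 = (177 - 12^2)/11 = 33/11 = 3, a_4 = floor((13 + 12)/3) = 8.
  m_5 = 3*8 - 12 = 12, d_5 = (177 - 12^2)/3 = 33/3 = 11, a_5 = floor((13 + 12)/11) = 2.
  m_6 = 11*2 - 12 = 10, d_6 = (177 - 10^2)/11 = 77/11 = 7, a_6 = floor((13 + 10)/7) = 3.
  m_7 = 7*3 - 10 = 11, d_7 = (177 - 11^2)/7 = 56/7 = 8, a_7 = floor((13 + 11)/8) = 3.
  m_8 = 8*3 - 11 = 13, d_8 = (177 - 13^2)/8 = 8/8 = 1, a_8 = floor((13 + 13)/1) = 26.
  m_9 = 1*26 - 13 = 13, d_9 = (177 - 13^2)/1 = 8/1 = 8: (m_9, d_9) = (m_1, d_1) = (13, 8), so from here the quotients repeat a_1, ..., a_8; the period length is 8.
Hence the expansion of sqrt(177) is a_0 = 13 followed by the repeating block 3, 3, 2, 8, 2, 3, 3, 26 (period 8).

[13; overline(3, 3, 2, 8, 2, 3, 3, 26)]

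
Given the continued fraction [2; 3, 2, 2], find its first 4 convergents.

Using the convergent recurrence p_i = a_i*p_{i-1} + p_{i-2}, q_i = a_i*q_{i-1} + q_{i-2} with p_{-2}=0, p_{-1}=1, q_{-2}=1, q_{-1}=0:
  i=0: a_0=2, p_0 = 2*1 + 0 = 2, q_0 = 2*0 + 1 = 1.
  i=1: a_1=3, p_1 = 3*2 + 1 = 7, q_1 = 3*1 + 0 = 3.
  i=2: a_2=2, p_2 = 2*7 + 2 = 16, q_2 = 2*3 + 1 = 7.
  i=3: a_3=2, p_3 = 2*16 + 7 = 39, q_3 = 2*7 + 3 = 17.

2/1, 7/3, 16/7, 39/17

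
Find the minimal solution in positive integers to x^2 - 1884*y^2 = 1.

(x, y) = (7838695, 180594)

First expand sqrt(1884) as a continued fraction. With x_i = (sqrt(1884) + m_i)/d_i and (m_0, d_0) = (0, 1): a_0 = floor(sqrt(1884)) = 43, since 43^2 = 1849 <= 1884 < 1936 = 44^2.
Iterate m_{i+1} = d_i*a_i - m_i, d_{i+1} = (1884 - m_{i+1}^2)/d_i, a_{i+1} = floor((a_0 + m_{i+1})/d_{i+1}):
  m_1 = 1*43 - 0 = 43, d_1 = (1884 - 43^2)/1 = 35/1 = 35, a_1 = floor((43 + 43)/35) = 2.
  m_2 = 35*2 - 43 = 27, d_2 = (1884 - 27^2)/35 = 1155/35 = 33, a_2 = floor((43 + 27)/33) = 2.
  m_3 = 33*2 - 27 = 39, d_3 = (1884 - 39^2)/33 = 363/33 = 11, a_3 = floor((43 + 39)/11) = 7.
  m_4 = 11*7 - 39 = 38, d_4 = (1884 - 38^2)/11 = 440/11 = 40, a_4 = floor((43 + 38)/40) = 2.
  m_5 = 40*2 - 38 = 42, d_5 = (1884 - 42^2)/40 = 120/40 = 3, a_5 = floor((43 + 42)/3) = 28.
  m_6 = 3*28 - 42 = 42, d_6 = (1884 - 42^2)/3 = 120/3 = 40, a_6 = floor((43 + 42)/40) = 2.
  m_7 = 40*2 - 42 = 38, d_7 = (1884 - 38^2)/40 = 440/40 = 11, a_7 = floor((43 + 38)/11) = 7.
  m_8 = 11*7 - 38 = 39, d_8 = (1884 - 39^2)/11 = 363/11 = 33, a_8 = floor((43 + 39)/33) = 2.
  m_9 = 33*2 - 39 = 27, d_9 = (1884 - 27^2)/33 = 1155/33 = 35, a_9 = floor((43 + 27)/35) = 2.
  m_10 = 35*2 - 27 = 43, d_10 = (1884 - 43^2)/35 = 35/35 = 1, a_10 = floor((43 + 43)/1) = 86.
  m_11 = 1*86 - 43 = 43, d_11 = (1884 - 43^2)/1 = 35/1 = 35: (m_11, d_11) = (m_1, d_1) = (43, 35), so from here the quotients repeat a_1, ..., a_10; the period length is 10.
So sqrt(1884) = [43; (2, 2, 7, 2, 28, 2, 7, 2, 2, 86)] with period length k = 10.
k is even, so the fundamental solution of x^2 - 1884y^2 = 1 is (p_{k-1}, q_{k-1}) = (p_9, q_9); compute convergents through index 9.
Convergents (p_i = a_i*p_{i-1} + p_{i-2}, q_i = a_i*q_{i-1} + q_{i-2} with p_{-2}=0, p_{-1}=1, q_{-2}=1, q_{-1}=0):
  i=0: a_0=43, p_0 = 43*1 + 0 = 43, q_0 = 43*0 + 1 = 1.
  i=1: a_1=2, p_1 = 2*43 + 1 = 87, q_1 = 2*1 + 0 = 2.
  i=2: a_2=2, p_2 = 2*87 + 43 = 217, q_2 = 2*2 + 1 = 5.
  i=3: a_3=7, p_3 = 7*217 + 87 = 1606, q_3 = 7*5 + 2 = 37.
  i=4: a_4=2, p_4 = 2*1606 + 217 = 3429, q_4 = 2*37 + 5 = 79.
  i=5: a_5=28, p_5 = 28*3429 + 1606 = 97618, q_5 = 28*79 + 37 = 2249.
  i=6: a_6=2, p_6 = 2*97618 + 3429 = 198665, q_6 = 2*2249 + 79 = 4577.
  i=7: a_7=7, p_7 = 7*198665 + 97618 = 1488273, q_7 = 7*4577 + 2249 = 34288.
  i=8: a_8=2, p_8 = 2*1488273 + 198665 = 3175211, q_8 = 2*34288 + 4577 = 73153.
  i=9: a_9=2, p_9 = 2*3175211 + 1488273 = 7838695, q_9 = 2*73153 + 34288 = 180594.
Check: 7838695^2 - 1884*180594^2 = 61445139303025 - 61445139303024 = 1, so (x, y) = (7838695, 180594) solves the equation, and by the theorem it is the least positive solution.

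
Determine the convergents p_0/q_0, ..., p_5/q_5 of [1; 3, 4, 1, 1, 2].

1/1, 4/3, 17/13, 21/16, 38/29, 97/74

Using the convergent recurrence p_i = a_i*p_{i-1} + p_{i-2}, q_i = a_i*q_{i-1} + q_{i-2} with p_{-2}=0, p_{-1}=1, q_{-2}=1, q_{-1}=0:
  i=0: a_0=1, p_0 = 1*1 + 0 = 1, q_0 = 1*0 + 1 = 1.
  i=1: a_1=3, p_1 = 3*1 + 1 = 4, q_1 = 3*1 + 0 = 3.
  i=2: a_2=4, p_2 = 4*4 + 1 = 17, q_2 = 4*3 + 1 = 13.
  i=3: a_3=1, p_3 = 1*17 + 4 = 21, q_3 = 1*13 + 3 = 16.
  i=4: a_4=1, p_4 = 1*21 + 17 = 38, q_4 = 1*16 + 13 = 29.
  i=5: a_5=2, p_5 = 2*38 + 21 = 97, q_5 = 2*29 + 16 = 74.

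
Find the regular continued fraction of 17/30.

[0; 1, 1, 3, 4]

Run the Euclidean algorithm on 17 and 30; the successive quotients are the partial quotients a_0, a_1, ... (each step inverts the fractional part left over by the previous one):
  17 = 0*30 + 17, so a_0 = 0.
  30 = 1*17 + 13, so a_1 = 1.
  17 = 1*13 + 4, so a_2 = 1.
  13 = 3*4 + 1, so a_3 = 3.
  4 = 4*1 + 0, so a_4 = 4.
The remainder reaches 0 after 5 divisions, so the expansion has 5 partial quotients, read off in order.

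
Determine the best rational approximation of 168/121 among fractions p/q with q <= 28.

Expand x = 168/121 as a continued fraction with the Euclidean algorithm:
  168 = 1*121 + 47, so a_0 = 1.
  121 = 2*47 + 27, so a_1 = 2.
  47 = 1*27 + 20, so a_2 = 1.
  27 = 1*20 + 7, so a_3 = 1.
  20 = 2*7 + 6, so a_4 = 2.
  7 = 1*6 + 1, so a_5 = 1.
  6 = 6*1 + 0, so a_6 = 6.
so x = [1; 2, 1, 1, 2, 1, 6].
Convergents (p_i = a_i*p_{i-1} + p_{i-2}, q_i = a_i*q_{i-1} + q_{i-2} with p_{-2}=0, p_{-1}=1, q_{-2}=1, q_{-1}=0), until the denominator exceeds 28:
  i=0: a_0=1, p_0 = 1*1 + 0 = 1, q_0 = 1*0 + 1 = 1.
  i=1: a_1=2, p_1 = 2*1 + 1 = 3, q_1 = 2*1 + 0 = 2.
  i=2: a_2=1, p_2 = 1*3 + 1 = 4, q_2 = 1*2 + 1 = 3.
  i=3: a_3=1, p_3 = 1*4 + 3 = 7, q_3 = 1*3 + 2 = 5.
  i=4: a_4=2, p_4 = 2*7 + 4 = 18, q_4 = 2*5 + 3 = 13.
  i=5: a_5=1, p_5 = 1*18 + 7 = 25, q_5 = 1*13 + 5 = 18.
  i=6: a_6=6, p_6 = 6*25 + 18 = 168, q_6 = 6*18 + 13 = 121.
q_6 = 121 > 28, so the last convergent with denominator <= 28 is p_5/q_5 = 25/18.
The closest fraction with denominator <= 28 is either p_5/q_5 or the intermediate fraction (k*p_5 + p_4)/(k*q_5 + q_4) with the largest k >= 1 whose denominator stays <= 28; these approach x as k grows, and every other convergent or intermediate fraction in range is farther away.
Largest k: floor((28 - q_4)/q_5) = floor((28 - 13)/18) = 0.
Since k = 0, no intermediate fraction beyond p_5/q_5 has denominator <= 28, so the convergent 25/18 is the closest (its error is |168*18 - 25*121|/(121*18) = 1/2178).

25/18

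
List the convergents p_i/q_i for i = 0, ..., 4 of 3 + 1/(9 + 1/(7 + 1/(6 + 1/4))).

Using the convergent recurrence p_i = a_i*p_{i-1} + p_{i-2}, q_i = a_i*q_{i-1} + q_{i-2} with p_{-2}=0, p_{-1}=1, q_{-2}=1, q_{-1}=0:
  i=0: a_0=3, p_0 = 3*1 + 0 = 3, q_0 = 3*0 + 1 = 1.
  i=1: a_1=9, p_1 = 9*3 + 1 = 28, q_1 = 9*1 + 0 = 9.
  i=2: a_2=7, p_2 = 7*28 + 3 = 199, q_2 = 7*9 + 1 = 64.
  i=3: a_3=6, p_3 = 6*199 + 28 = 1222, q_3 = 6*64 + 9 = 393.
  i=4: a_4=4, p_4 = 4*1222 + 199 = 5087, q_4 = 4*393 + 64 = 1636.

3/1, 28/9, 199/64, 1222/393, 5087/1636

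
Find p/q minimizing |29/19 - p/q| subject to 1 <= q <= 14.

20/13

Expand x = 29/19 as a continued fraction with the Euclidean algorithm:
  29 = 1*19 + 10, so a_0 = 1.
  19 = 1*10 + 9, so a_1 = 1.
  10 = 1*9 + 1, so a_2 = 1.
  9 = 9*1 + 0, so a_3 = 9.
so x = [1; 1, 1, 9].
Convergents (p_i = a_i*p_{i-1} + p_{i-2}, q_i = a_i*q_{i-1} + q_{i-2} with p_{-2}=0, p_{-1}=1, q_{-2}=1, q_{-1}=0), until the denominator exceeds 14:
  i=0: a_0=1, p_0 = 1*1 + 0 = 1, q_0 = 1*0 + 1 = 1.
  i=1: a_1=1, p_1 = 1*1 + 1 = 2, q_1 = 1*1 + 0 = 1.
  i=2: a_2=1, p_2 = 1*2 + 1 = 3, q_2 = 1*1 + 1 = 2.
  i=3: a_3=9, p_3 = 9*3 + 2 = 29, q_3 = 9*2 + 1 = 19.
q_3 = 19 > 14, so the last convergent with denominator <= 14 is p_2/q_2 = 3/2.
The closest fraction with denominator <= 14 is either p_2/q_2 or the intermediate fraction (k*p_2 + p_1)/(k*q_2 + q_1) with the largest k >= 1 whose denominator stays <= 14; these approach x as k grows, and every other convergent or intermediate fraction in range is farther away.
Largest k: floor((14 - q_1)/q_2) = floor((14 - 1)/2) = 6.
That gives (6*3 + 2)/(6*2 + 1) = 20/13.
Compare the errors: |x - 3/2| = |29*2 - 3*19|/(19*2) = 1/38, and |x - 20/13| = |29*13 - 20*19|/(19*13) = 3/247.
Cross-multiplying, 3*38 = 114 < 247 = 1*247, so 3/247 is smaller: the intermediate fraction 20/13 is closer to x than 3/2.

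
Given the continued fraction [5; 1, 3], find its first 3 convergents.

5/1, 6/1, 23/4

Using the convergent recurrence p_i = a_i*p_{i-1} + p_{i-2}, q_i = a_i*q_{i-1} + q_{i-2} with p_{-2}=0, p_{-1}=1, q_{-2}=1, q_{-1}=0:
  i=0: a_0=5, p_0 = 5*1 + 0 = 5, q_0 = 5*0 + 1 = 1.
  i=1: a_1=1, p_1 = 1*5 + 1 = 6, q_1 = 1*1 + 0 = 1.
  i=2: a_2=3, p_2 = 3*6 + 5 = 23, q_2 = 3*1 + 1 = 4.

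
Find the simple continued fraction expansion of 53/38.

Run the Euclidean algorithm on 53 and 38; the successive quotients are the partial quotients a_0, a_1, ... (each step inverts the fractional part left over by the previous one):
  53 = 1*38 + 15, so a_0 = 1.
  38 = 2*15 + 8, so a_1 = 2.
  15 = 1*8 + 7, so a_2 = 1.
  8 = 1*7 + 1, so a_3 = 1.
  7 = 7*1 + 0, so a_4 = 7.
The remainder reaches 0 after 5 divisions, so the expansion has 5 partial quotients, read off in order.

[1; 2, 1, 1, 7]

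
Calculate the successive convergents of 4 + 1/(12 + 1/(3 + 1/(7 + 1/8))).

Using the convergent recurrence p_i = a_i*p_{i-1} + p_{i-2}, q_i = a_i*q_{i-1} + q_{i-2} with p_{-2}=0, p_{-1}=1, q_{-2}=1, q_{-1}=0:
  i=0: a_0=4, p_0 = 4*1 + 0 = 4, q_0 = 4*0 + 1 = 1.
  i=1: a_1=12, p_1 = 12*4 + 1 = 49, q_1 = 12*1 + 0 = 12.
  i=2: a_2=3, p_2 = 3*49 + 4 = 151, q_2 = 3*12 + 1 = 37.
  i=3: a_3=7, p_3 = 7*151 + 49 = 1106, q_3 = 7*37 + 12 = 271.
  i=4: a_4=8, p_4 = 8*1106 + 151 = 8999, q_4 = 8*271 + 37 = 2205.

4/1, 49/12, 151/37, 1106/271, 8999/2205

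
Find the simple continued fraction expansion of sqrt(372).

[19; (3, 2, 12, 2, 3, 38)]

Write x_i = (sqrt(372) + m_i)/d_i with (m_0, d_0) = (0, 1). a_0 = floor(sqrt(372)) = 19, since 19^2 = 361 <= 372 < 400 = 20^2.
Iterate m_{i+1} = d_i*a_i - m_i, d_{i+1} = (372 - m_{i+1}^2)/d_i, a_{i+1} = floor((a_0 + m_{i+1})/d_{i+1}):
  m_1 = 1*19 - 0 = 19, d_1 = (372 - 19^2)/1 = 11/1 = 11, a_1 = floor((19 + 19)/11) = 3.
  m_2 = 11*3 - 19 = 14, d_2 = (372 - 14^2)/11 = 176/11 = 16, a_2 = floor((19 + 14)/16) = 2.
  m_3 = 16*2 - 14 = 18, d_3 = (372 - 18^2)/16 = 48/16 = 3, a_3 = floor((19 + 18)/3) = 12.
  m_4 = 3*12 - 18 = 18, d_4 = (372 - 18^2)/3 = 48/3 = 16, a_4 = floor((19 + 18)/16) = 2.
  m_5 = 16*2 - 18 = 14, d_5 = (372 - 14^2)/16 = 176/16 = 11, a_5 = floor((19 + 14)/11) = 3.
  m_6 = 11*3 - 14 = 19, d_6 = (372 - 19^2)/11 = 11/11 = 1, a_6 = floor((19 + 19)/1) = 38.
  m_7 = 1*38 - 19 = 19, d_7 = (372 - 19^2)/1 = 11/1 = 11: (m_7, d_7) = (m_1, d_1) = (19, 11), so from here the quotients repeat a_1, ..., a_6; the period length is 6.
Hence the expansion of sqrt(372) is a_0 = 19 followed by the repeating block 3, 2, 12, 2, 3, 38 (period 6).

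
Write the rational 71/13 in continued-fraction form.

[5; 2, 6]

Run the Euclidean algorithm on 71 and 13; the successive quotients are the partial quotients a_0, a_1, ... (each step inverts the fractional part left over by the previous one):
  71 = 5*13 + 6, so a_0 = 5.
  13 = 2*6 + 1, so a_1 = 2.
  6 = 6*1 + 0, so a_2 = 6.
The remainder reaches 0 after 3 divisions, so the expansion has 3 partial quotients, read off in order.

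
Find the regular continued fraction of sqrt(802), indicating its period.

[28; (3, 7, 1, 3, 6, 28, 6, 3, 1, 7, 3, 56)]

Write x_i = (sqrt(802) + m_i)/d_i with (m_0, d_0) = (0, 1). a_0 = floor(sqrt(802)) = 28, since 28^2 = 784 <= 802 < 841 = 29^2.
Iterate m_{i+1} = d_i*a_i - m_i, d_{i+1} = (802 - m_{i+1}^2)/d_i, a_{i+1} = floor((a_0 + m_{i+1})/d_{i+1}):
  m_1 = 1*28 - 0 = 28, d_1 = (802 - 28^2)/1 = 18/1 = 18, a_1 = floor((28 + 28)/18) = 3.
  m_2 = 18*3 - 28 = 26, d_2 = (802 - 26^2)/18 = 126/18 = 7, a_2 = floor((28 + 26)/7) = 7.
  m_3 = 7*7 - 26 = 23, d_3 = (802 - 23^2)/7 = 273/7 = 39, a_3 = floor((28 + 23)/39) = 1.
  m_4 = 39*1 - 23 = 16, d_4 = (802 - 16^2)/39 = 546/39 = 14, a_4 = floor((28 + 16)/14) = 3.
  m_5 = 14*3 - 16 = 26, d_5 = (802 - 26^2)/14 = 126/14 = 9, a_5 = floor((28 + 26)/9) = 6.
  m_6 = 9*6 - 26 = 28, d_6 = (802 - 28^2)/9 = 18/9 = 2, a_6 = floor((28 + 28)/2) = 28.
  m_7 = 2*28 - 28 = 28, d_7 = (802 - 28^2)/2 = 18/2 = 9, a_7 = floor((28 + 28)/9) = 6.
  m_8 = 9*6 - 28 = 26, d_8 = (802 - 26^2)/9 = 126/9 = 14, a_8 = floor((28 + 26)/14) = 3.
  m_9 = 14*3 - 26 = 16, d_9 = (802 - 16^2)/14 = 546/14 = 39, a_9 = floor((28 + 16)/39) = 1.
  m_10 = 39*1 - 16 = 23, d_10 = (802 - 23^2)/39 = 273/39 = 7, a_10 = floor((28 + 23)/7) = 7.
  m_11 = 7*7 - 23 = 26, d_11 = (802 - 26^2)/7 = 126/7 = 18, a_11 = floor((28 + 26)/18) = 3.
  m_12 = 18*3 - 26 = 28, d_12 = (802 - 28^2)/18 = 18/18 = 1, a_12 = floor((28 + 28)/1) = 56.
  m_13 = 1*56 - 28 = 28, d_13 = (802 - 28^2)/1 = 18/1 = 18: (m_13, d_13) = (m_1, d_1) = (28, 18), so from here the quotients repeat a_1, ..., a_12; the period length is 12.
Hence the expansion of sqrt(802) is a_0 = 28 followed by the repeating block 3, 7, 1, 3, 6, 28, 6, 3, 1, 7, 3, 56 (period 12).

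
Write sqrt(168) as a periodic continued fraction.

[12; (1, 24)]

Write x_i = (sqrt(168) + m_i)/d_i with (m_0, d_0) = (0, 1). a_0 = floor(sqrt(168)) = 12, since 12^2 = 144 <= 168 < 169 = 13^2.
Iterate m_{i+1} = d_i*a_i - m_i, d_{i+1} = (168 - m_{i+1}^2)/d_i, a_{i+1} = floor((a_0 + m_{i+1})/d_{i+1}):
  m_1 = 1*12 - 0 = 12, d_1 = (168 - 12^2)/1 = 24/1 = 24, a_1 = floor((12 + 12)/24) = 1.
  m_2 = 24*1 - 12 = 12, d_2 = (168 - 12^2)/24 = 24/24 = 1, a_2 = floor((12 + 12)/1) = 24.
  m_3 = 1*24 - 12 = 12, d_3 = (168 - 12^2)/1 = 24/1 = 24: (m_3, d_3) = (m_1, d_1) = (12, 24), so from here the quotients repeat a_1, a_2; the period length is 2.
Hence the expansion of sqrt(168) is a_0 = 12 followed by the repeating block 1, 24 (period 2).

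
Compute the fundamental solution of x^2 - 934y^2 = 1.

First expand sqrt(934) as a continued fraction. With x_i = (sqrt(934) + m_i)/d_i and (m_0, d_0) = (0, 1): a_0 = floor(sqrt(934)) = 30, since 30^2 = 900 <= 934 < 961 = 31^2.
Iterate m_{i+1} = d_i*a_i - m_i, d_{i+1} = (934 - m_{i+1}^2)/d_i, a_{i+1} = floor((a_0 + m_{i+1})/d_{i+1}):
  m_1 = 1*30 - 0 = 30, d_1 = (934 - 30^2)/1 = 34/1 = 34, a_1 = floor((30 + 30)/34) = 1.
  m_2 = 34*1 - 30 = 4, d_2 = (934 - 4^2)/34 = 918/34 = 27, a_2 = floor((30 + 4)/27) = 1.
  m_3 = 27*1 - 4 = 23, d_3 = (934 - 23^2)/27 = 405/27 = 15, a_3 = floor((30 + 23)/15) = 3.
  m_4 = 15*3 - 23 = 22, d_4 = (934 - 22^2)/15 = 450/15 = 30, a_4 = floor((30 + 22)/30) = 1.
  m_5 = 30*1 - 22 = 8, d_5 = (934 - 8^2)/30 = 870/30 = 29, a_5 = floor((30 + 8)/29) = 1.
  m_6 = 29*1 - 8 = 21, d_6 = (934 - 21^2)/29 = 493/29 = 17, a_6 = floor((30 + 21)/17) = 3.
  m_7 = 17*3 - 21 = 30, d_7 = (934 - 30^2)/17 = 34/17 = 2, a_7 = floor((30 + 30)/2) = 30.
  m_8 = 2*30 - 30 = 30, d_8 = (934 - 30^2)/2 = 34/2 = 17, a_8 = floor((30 + 30)/17) = 3.
  m_9 = 17*3 - 30 = 21, d_9 = (934 - 21^2)/17 = 493/17 = 29, a_9 = floor((30 + 21)/29) = 1.
  m_10 = 29*1 - 21 = 8, d_10 = (934 - 8^2)/29 = 870/29 = 30, a_10 = floor((30 + 8)/30) = 1.
  m_11 = 30*1 - 8 = 22, d_11 = (934 - 22^2)/30 = 450/30 = 15, a_11 = floor((30 + 22)/15) = 3.
  m_12 = 15*3 - 22 = 23, d_12 = (934 - 23^2)/15 = 405/15 = 27, a_12 = floor((30 + 23)/27) = 1.
  m_13 = 27*1 - 23 = 4, d_13 = (934 - 4^2)/27 = 918/27 = 34, a_13 = floor((30 + 4)/34) = 1.
  m_14 = 34*1 - 4 = 30, d_14 = (934 - 30^2)/34 = 34/34 = 1, a_14 = floor((30 + 30)/1) = 60.
  m_15 = 1*60 - 30 = 30, d_15 = (934 - 30^2)/1 = 34/1 = 34: (m_15, d_15) = (m_1, d_1) = (30, 34), so from here the quotients repeat a_1, ..., a_14; the period length is 14.
So sqrt(934) = [30; (1, 1, 3, 1, 1, 3, 30, 3, 1, 1, 3, 1, 1, 60)] with period length k = 14.
k is even, so the fundamental solution of x^2 - 934y^2 = 1 is (p_{k-1}, q_{k-1}) = (p_13, q_13); compute convergents through index 13.
Convergents (p_i = a_i*p_{i-1} + p_{i-2}, q_i = a_i*q_{i-1} + q_{i-2} with p_{-2}=0, p_{-1}=1, q_{-2}=1, q_{-1}=0):
  i=0: a_0=30, p_0 = 30*1 + 0 = 30, q_0 = 30*0 + 1 = 1.
  i=1: a_1=1, p_1 = 1*30 + 1 = 31, q_1 = 1*1 + 0 = 1.
  i=2: a_2=1, p_2 = 1*31 + 30 = 61, q_2 = 1*1 + 1 = 2.
  i=3: a_3=3, p_3 = 3*61 + 31 = 214, q_3 = 3*2 + 1 = 7.
  i=4: a_4=1, p_4 = 1*214 + 61 = 275, q_4 = 1*7 + 2 = 9.
  i=5: a_5=1, p_5 = 1*275 + 214 = 489, q_5 = 1*9 + 7 = 16.
  i=6: a_6=3, p_6 = 3*489 + 275 = 1742, q_6 = 3*16 + 9 = 57.
  i=7: a_7=30, p_7 = 30*1742 + 489 = 52749, q_7 = 30*57 + 16 = 1726.
  i=8: a_8=3, p_8 = 3*52749 + 1742 = 159989, q_8 = 3*1726 + 57 = 5235.
  i=9: a_9=1, p_9 = 1*159989 + 52749 = 212738, q_9 = 1*5235 + 1726 = 6961.
  i=10: a_10=1, p_10 = 1*212738 + 159989 = 372727, q_10 = 1*6961 + 5235 = 12196.
  i=11: a_11=3, p_11 = 3*372727 + 212738 = 1330919, q_11 = 3*12196 + 6961 = 43549.
  i=12: a_12=1, p_12 = 1*1330919 + 372727 = 1703646, q_12 = 1*43549 + 12196 = 55745.
  i=13: a_13=1, p_13 = 1*1703646 + 1330919 = 3034565, q_13 = 1*55745 + 43549 = 99294.
Check: 3034565^2 - 934*99294^2 = 9208584739225 - 9208584739224 = 1, so (x, y) = (3034565, 99294) solves the equation, and by the theorem it is the least positive solution.

(x, y) = (3034565, 99294)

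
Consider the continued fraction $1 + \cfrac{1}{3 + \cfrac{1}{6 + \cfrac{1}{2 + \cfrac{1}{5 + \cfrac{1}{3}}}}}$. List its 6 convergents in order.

1/1, 4/3, 25/19, 54/41, 295/224, 939/713

Using the convergent recurrence p_i = a_i*p_{i-1} + p_{i-2}, q_i = a_i*q_{i-1} + q_{i-2} with p_{-2}=0, p_{-1}=1, q_{-2}=1, q_{-1}=0:
  i=0: a_0=1, p_0 = 1*1 + 0 = 1, q_0 = 1*0 + 1 = 1.
  i=1: a_1=3, p_1 = 3*1 + 1 = 4, q_1 = 3*1 + 0 = 3.
  i=2: a_2=6, p_2 = 6*4 + 1 = 25, q_2 = 6*3 + 1 = 19.
  i=3: a_3=2, p_3 = 2*25 + 4 = 54, q_3 = 2*19 + 3 = 41.
  i=4: a_4=5, p_4 = 5*54 + 25 = 295, q_4 = 5*41 + 19 = 224.
  i=5: a_5=3, p_5 = 3*295 + 54 = 939, q_5 = 3*224 + 41 = 713.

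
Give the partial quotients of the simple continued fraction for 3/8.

Run the Euclidean algorithm on 3 and 8; the successive quotients are the partial quotients a_0, a_1, ... (each step inverts the fractional part left over by the previous one):
  3 = 0*8 + 3, so a_0 = 0.
  8 = 2*3 + 2, so a_1 = 2.
  3 = 1*2 + 1, so a_2 = 1.
  2 = 2*1 + 0, so a_3 = 2.
The remainder reaches 0 after 4 divisions, so the expansion has 4 partial quotients, read off in order.

[0; 2, 1, 2]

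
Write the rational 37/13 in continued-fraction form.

[2; 1, 5, 2]

Run the Euclidean algorithm on 37 and 13; the successive quotients are the partial quotients a_0, a_1, ... (each step inverts the fractional part left over by the previous one):
  37 = 2*13 + 11, so a_0 = 2.
  13 = 1*11 + 2, so a_1 = 1.
  11 = 5*2 + 1, so a_2 = 5.
  2 = 2*1 + 0, so a_3 = 2.
The remainder reaches 0 after 4 divisions, so the expansion has 4 partial quotients, read off in order.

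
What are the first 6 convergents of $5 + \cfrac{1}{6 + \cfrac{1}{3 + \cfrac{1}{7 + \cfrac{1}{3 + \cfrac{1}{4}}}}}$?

Using the convergent recurrence p_i = a_i*p_{i-1} + p_{i-2}, q_i = a_i*q_{i-1} + q_{i-2} with p_{-2}=0, p_{-1}=1, q_{-2}=1, q_{-1}=0:
  i=0: a_0=5, p_0 = 5*1 + 0 = 5, q_0 = 5*0 + 1 = 1.
  i=1: a_1=6, p_1 = 6*5 + 1 = 31, q_1 = 6*1 + 0 = 6.
  i=2: a_2=3, p_2 = 3*31 + 5 = 98, q_2 = 3*6 + 1 = 19.
  i=3: a_3=7, p_3 = 7*98 + 31 = 717, q_3 = 7*19 + 6 = 139.
  i=4: a_4=3, p_4 = 3*717 + 98 = 2249, q_4 = 3*139 + 19 = 436.
  i=5: a_5=4, p_5 = 4*2249 + 717 = 9713, q_5 = 4*436 + 139 = 1883.

5/1, 31/6, 98/19, 717/139, 2249/436, 9713/1883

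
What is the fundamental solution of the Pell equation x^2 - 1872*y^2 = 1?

(x, y) = (649, 15)

First expand sqrt(1872) as a continued fraction. With x_i = (sqrt(1872) + m_i)/d_i and (m_0, d_0) = (0, 1): a_0 = floor(sqrt(1872)) = 43, since 43^2 = 1849 <= 1872 < 1936 = 44^2.
Iterate m_{i+1} = d_i*a_i - m_i, d_{i+1} = (1872 - m_{i+1}^2)/d_i, a_{i+1} = floor((a_0 + m_{i+1})/d_{i+1}):
  m_1 = 1*43 - 0 = 43, d_1 = (1872 - 43^2)/1 = 23/1 = 23, a_1 = floor((43 + 43)/23) = 3.
  m_2 = 23*3 - 43 = 26, d_2 = (1872 - 26^2)/23 = 1196/23 = 52, a_2 = floor((43 + 26)/52) = 1.
  m_3 = 52*1 - 26 = 26, d_3 = (1872 - 26^2)/52 = 1196/52 = 23, a_3 = floor((43 + 26)/23) = 3.
  m_4 = 23*3 - 26 = 43, d_4 = (1872 - 43^2)/23 = 23/23 = 1, a_4 = floor((43 + 43)/1) = 86.
  m_5 = 1*86 - 43 = 43, d_5 = (1872 - 43^2)/1 = 23/1 = 23: (m_5, d_5) = (m_1, d_1) = (43, 23), so from here the quotients repeat a_1, ..., a_4; the period length is 4.
So sqrt(1872) = [43; (3, 1, 3, 86)] with period length k = 4.
k is even, so the fundamental solution of x^2 - 1872y^2 = 1 is (p_{k-1}, q_{k-1}) = (p_3, q_3); compute convergents through index 3.
Convergents (p_i = a_i*p_{i-1} + p_{i-2}, q_i = a_i*q_{i-1} + q_{i-2} with p_{-2}=0, p_{-1}=1, q_{-2}=1, q_{-1}=0):
  i=0: a_0=43, p_0 = 43*1 + 0 = 43, q_0 = 43*0 + 1 = 1.
  i=1: a_1=3, p_1 = 3*43 + 1 = 130, q_1 = 3*1 + 0 = 3.
  i=2: a_2=1, p_2 = 1*130 + 43 = 173, q_2 = 1*3 + 1 = 4.
  i=3: a_3=3, p_3 = 3*173 + 130 = 649, q_3 = 3*4 + 3 = 15.
Check: 649^2 - 1872*15^2 = 421201 - 421200 = 1, so (x, y) = (649, 15) solves the equation, and by the theorem it is the least positive solution.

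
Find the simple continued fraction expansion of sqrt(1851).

Write x_i = (sqrt(1851) + m_i)/d_i with (m_0, d_0) = (0, 1). a_0 = floor(sqrt(1851)) = 43, since 43^2 = 1849 <= 1851 < 1936 = 44^2.
Iterate m_{i+1} = d_i*a_i - m_i, d_{i+1} = (1851 - m_{i+1}^2)/d_i, a_{i+1} = floor((a_0 + m_{i+1})/d_{i+1}):
  m_1 = 1*43 - 0 = 43, d_1 = (1851 - 43^2)/1 = 2/1 = 2, a_1 = floor((43 + 43)/2) = 43.
  m_2 = 2*43 - 43 = 43, d_2 = (1851 - 43^2)/2 = 2/2 = 1, a_2 = floor((43 + 43)/1) = 86.
  m_3 = 1*86 - 43 = 43, d_3 = (1851 - 43^2)/1 = 2/1 = 2: (m_3, d_3) = (m_1, d_1) = (43, 2), so from here the quotients repeat a_1, a_2; the period length is 2.
Hence the expansion of sqrt(1851) is a_0 = 43 followed by the repeating block 43, 86 (period 2).

[43; (43, 86)]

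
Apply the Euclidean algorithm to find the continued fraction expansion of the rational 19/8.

Run the Euclidean algorithm on 19 and 8; the successive quotients are the partial quotients a_0, a_1, ... (each step inverts the fractional part left over by the previous one):
  19 = 2*8 + 3, so a_0 = 2.
  8 = 2*3 + 2, so a_1 = 2.
  3 = 1*2 + 1, so a_2 = 1.
  2 = 2*1 + 0, so a_3 = 2.
The remainder reaches 0 after 4 divisions, so the expansion has 4 partial quotients, read off in order.

[2; 2, 1, 2]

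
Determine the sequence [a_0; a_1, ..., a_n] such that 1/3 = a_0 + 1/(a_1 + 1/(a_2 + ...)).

Run the Euclidean algorithm on 1 and 3; the successive quotients are the partial quotients a_0, a_1, ... (each step inverts the fractional part left over by the previous one):
  1 = 0*3 + 1, so a_0 = 0.
  3 = 3*1 + 0, so a_1 = 3.
The remainder reaches 0 after 2 divisions, so the expansion has 2 partial quotients, read off in order.

[0; 3]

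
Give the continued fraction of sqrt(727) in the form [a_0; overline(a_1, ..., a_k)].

Write x_i = (sqrt(727) + m_i)/d_i with (m_0, d_0) = (0, 1). a_0 = floor(sqrt(727)) = 26, since 26^2 = 676 <= 727 < 729 = 27^2.
Iterate m_{i+1} = d_i*a_i - m_i, d_{i+1} = (727 - m_{i+1}^2)/d_i, a_{i+1} = floor((a_0 + m_{i+1})/d_{i+1}):
  m_1 = 1*26 - 0 = 26, d_1 = (727 - 26^2)/1 = 51/1 = 51, a_1 = floor((26 + 26)/51) = 1.
  m_2 = 51*1 - 26 = 25, d_2 = (727 - 25^2)/51 = 102/51 = 2, a_2 = floor((26 + 25)/2) = 25.
  m_3 = 2*25 - 25 = 25, d_3 = (727 - 25^2)/2 = 102/2 = 51, a_3 = floor((26 + 25)/51) = 1.
  m_4 = 51*1 - 25 = 26, d_4 = (727 - 26^2)/51 = 51/51 = 1, a_4 = floor((26 + 26)/1) = 52.
  m_5 = 1*52 - 26 = 26, d_5 = (727 - 26^2)/1 = 51/1 = 51: (m_5, d_5) = (m_1, d_1) = (26, 51), so from here the quotients repeat a_1, ..., a_4; the period length is 4.
Hence the expansion of sqrt(727) is a_0 = 26 followed by the repeating block 1, 25, 1, 52 (period 4).

[26; overline(1, 25, 1, 52)]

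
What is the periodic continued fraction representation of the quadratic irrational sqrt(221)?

Write x_i = (sqrt(221) + m_i)/d_i with (m_0, d_0) = (0, 1). a_0 = floor(sqrt(221)) = 14, since 14^2 = 196 <= 221 < 225 = 15^2.
Iterate m_{i+1} = d_i*a_i - m_i, d_{i+1} = (221 - m_{i+1}^2)/d_i, a_{i+1} = floor((a_0 + m_{i+1})/d_{i+1}):
  m_1 = 1*14 - 0 = 14, d_1 = (221 - 14^2)/1 = 25/1 = 25, a_1 = floor((14 + 14)/25) = 1.
  m_2 = 25*1 - 14 = 11, d_2 = (221 - 11^2)/25 = 100/25 = 4, a_2 = floor((14 + 11)/4) = 6.
  m_3 = 4*6 - 11 = 13, d_3 = (221 - 13^2)/4 = 52/4 = 13, a_3 = floor((14 + 13)/13) = 2.
  m_4 = 13*2 - 13 = 13, d_4 = (221 - 13^2)/13 = 52/13 = 4, a_4 = floor((14 + 13)/4) = 6.
  m_5 = 4*6 - 13 = 11, d_5 = (221 - 11^2)/4 = 100/4 = 25, a_5 = floor((14 + 11)/25) = 1.
  m_6 = 25*1 - 11 = 14, d_6 = (221 - 14^2)/25 = 25/25 = 1, a_6 = floor((14 + 14)/1) = 28.
  m_7 = 1*28 - 14 = 14, d_7 = (221 - 14^2)/1 = 25/1 = 25: (m_7, d_7) = (m_1, d_1) = (14, 25), so from here the quotients repeat a_1, ..., a_6; the period length is 6.
Hence the expansion of sqrt(221) is a_0 = 14 followed by the repeating block 1, 6, 2, 6, 1, 28 (period 6).

[14; (1, 6, 2, 6, 1, 28)]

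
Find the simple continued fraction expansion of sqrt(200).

Write x_i = (sqrt(200) + m_i)/d_i with (m_0, d_0) = (0, 1). a_0 = floor(sqrt(200)) = 14, since 14^2 = 196 <= 200 < 225 = 15^2.
Iterate m_{i+1} = d_i*a_i - m_i, d_{i+1} = (200 - m_{i+1}^2)/d_i, a_{i+1} = floor((a_0 + m_{i+1})/d_{i+1}):
  m_1 = 1*14 - 0 = 14, d_1 = (200 - 14^2)/1 = 4/1 = 4, a_1 = floor((14 + 14)/4) = 7.
  m_2 = 4*7 - 14 = 14, d_2 = (200 - 14^2)/4 = 4/4 = 1, a_2 = floor((14 + 14)/1) = 28.
  m_3 = 1*28 - 14 = 14, d_3 = (200 - 14^2)/1 = 4/1 = 4: (m_3, d_3) = (m_1, d_1) = (14, 4), so from here the quotients repeat a_1, a_2; the period length is 2.
Hence the expansion of sqrt(200) is a_0 = 14 followed by the repeating block 7, 28 (period 2).

[14; (7, 28)]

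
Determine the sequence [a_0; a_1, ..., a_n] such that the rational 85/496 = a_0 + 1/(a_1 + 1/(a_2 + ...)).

[0; 5, 1, 5, 14]

Run the Euclidean algorithm on 85 and 496; the successive quotients are the partial quotients a_0, a_1, ... (each step inverts the fractional part left over by the previous one):
  85 = 0*496 + 85, so a_0 = 0.
  496 = 5*85 + 71, so a_1 = 5.
  85 = 1*71 + 14, so a_2 = 1.
  71 = 5*14 + 1, so a_3 = 5.
  14 = 14*1 + 0, so a_4 = 14.
The remainder reaches 0 after 5 divisions, so the expansion has 5 partial quotients, read off in order.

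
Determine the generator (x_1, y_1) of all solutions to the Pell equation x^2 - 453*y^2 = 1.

First expand sqrt(453) as a continued fraction. With x_i = (sqrt(453) + m_i)/d_i and (m_0, d_0) = (0, 1): a_0 = floor(sqrt(453)) = 21, since 21^2 = 441 <= 453 < 484 = 22^2.
Iterate m_{i+1} = d_i*a_i - m_i, d_{i+1} = (453 - m_{i+1}^2)/d_i, a_{i+1} = floor((a_0 + m_{i+1})/d_{i+1}):
  m_1 = 1*21 - 0 = 21, d_1 = (453 - 21^2)/1 = 12/1 = 12, a_1 = floor((21 + 21)/12) = 3.
  m_2 = 12*3 - 21 = 15, d_2 = (453 - 15^2)/12 = 228/12 = 19, a_2 = floor((21 + 15)/19) = 1.
  m_3 = 19*1 - 15 = 4, d_3 = (453 - 4^2)/19 = 437/19 = 23, a_3 = floor((21 + 4)/23) = 1.
  m_4 = 23*1 - 4 = 19, d_4 = (453 - 19^2)/23 = 92/23 = 4, a_4 = floor((21 + 19)/4) = 10.
  m_5 = 4*10 - 19 = 21, d_5 = (453 - 21^2)/4 = 12/4 = 3, a_5 = floor((21 + 21)/3) = 14.
  m_6 = 3*14 - 21 = 21, d_6 = (453 - 21^2)/3 = 12/3 = 4, a_6 = floor((21 + 21)/4) = 10.
  m_7 = 4*10 - 21 = 19, d_7 = (453 - 19^2)/4 = 92/4 = 23, a_7 = floor((21 + 19)/23) = 1.
  m_8 = 23*1 - 19 = 4, d_8 = (453 - 4^2)/23 = 437/23 = 19, a_8 = floor((21 + 4)/19) = 1.
  m_9 = 19*1 - 4 = 15, d_9 = (453 - 15^2)/19 = 228/19 = 12, a_9 = floor((21 + 15)/12) = 3.
  m_10 = 12*3 - 15 = 21, d_10 = (453 - 21^2)/12 = 12/12 = 1, a_10 = floor((21 + 21)/1) = 42.
  m_11 = 1*42 - 21 = 21, d_11 = (453 - 21^2)/1 = 12/1 = 12: (m_11, d_11) = (m_1, d_1) = (21, 12), so from here the quotients repeat a_1, ..., a_10; the period length is 10.
So sqrt(453) = [21; (3, 1, 1, 10, 14, 10, 1, 1, 3, 42)] with period length k = 10.
k is even, so the fundamental solution of x^2 - 453y^2 = 1 is (p_{k-1}, q_{k-1}) = (p_9, q_9); compute convergents through index 9.
Convergents (p_i = a_i*p_{i-1} + p_{i-2}, q_i = a_i*q_{i-1} + q_{i-2} with p_{-2}=0, p_{-1}=1, q_{-2}=1, q_{-1}=0):
  i=0: a_0=21, p_0 = 21*1 + 0 = 21, q_0 = 21*0 + 1 = 1.
  i=1: a_1=3, p_1 = 3*21 + 1 = 64, q_1 = 3*1 + 0 = 3.
  i=2: a_2=1, p_2 = 1*64 + 21 = 85, q_2 = 1*3 + 1 = 4.
  i=3: a_3=1, p_3 = 1*85 + 64 = 149, q_3 = 1*4 + 3 = 7.
  i=4: a_4=10, p_4 = 10*149 + 85 = 1575, q_4 = 10*7 + 4 = 74.
  i=5: a_5=14, p_5 = 14*1575 + 149 = 22199, q_5 = 14*74 + 7 = 1043.
  i=6: a_6=10, p_6 = 10*22199 + 1575 = 223565, q_6 = 10*1043 + 74 = 10504.
  i=7: a_7=1, p_7 = 1*223565 + 22199 = 245764, q_7 = 1*10504 + 1043 = 11547.
  i=8: a_8=1, p_8 = 1*245764 + 223565 = 469329, q_8 = 1*11547 + 10504 = 22051.
  i=9: a_9=3, p_9 = 3*469329 + 245764 = 1653751, q_9 = 3*22051 + 11547 = 77700.
Check: 1653751^2 - 453*77700^2 = 2734892370001 - 2734892370000 = 1, so (x, y) = (1653751, 77700) solves the equation, and by the theorem it is the least positive solution.

(x, y) = (1653751, 77700)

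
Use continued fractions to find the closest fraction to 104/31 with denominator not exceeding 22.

57/17

Expand x = 104/31 as a continued fraction with the Euclidean algorithm:
  104 = 3*31 + 11, so a_0 = 3.
  31 = 2*11 + 9, so a_1 = 2.
  11 = 1*9 + 2, so a_2 = 1.
  9 = 4*2 + 1, so a_3 = 4.
  2 = 2*1 + 0, so a_4 = 2.
so x = [3; 2, 1, 4, 2].
Convergents (p_i = a_i*p_{i-1} + p_{i-2}, q_i = a_i*q_{i-1} + q_{i-2} with p_{-2}=0, p_{-1}=1, q_{-2}=1, q_{-1}=0), until the denominator exceeds 22:
  i=0: a_0=3, p_0 = 3*1 + 0 = 3, q_0 = 3*0 + 1 = 1.
  i=1: a_1=2, p_1 = 2*3 + 1 = 7, q_1 = 2*1 + 0 = 2.
  i=2: a_2=1, p_2 = 1*7 + 3 = 10, q_2 = 1*2 + 1 = 3.
  i=3: a_3=4, p_3 = 4*10 + 7 = 47, q_3 = 4*3 + 2 = 14.
  i=4: a_4=2, p_4 = 2*47 + 10 = 104, q_4 = 2*14 + 3 = 31.
q_4 = 31 > 22, so the last convergent with denominator <= 22 is p_3/q_3 = 47/14.
The closest fraction with denominator <= 22 is either p_3/q_3 or the intermediate fraction (k*p_3 + p_2)/(k*q_3 + q_2) with the largest k >= 1 whose denominator stays <= 22; these approach x as k grows, and every other convergent or intermediate fraction in range is farther away.
Largest k: floor((22 - q_2)/q_3) = floor((22 - 3)/14) = 1.
That gives (1*47 + 10)/(1*14 + 3) = 57/17.
Compare the errors: |x - 47/14| = |104*14 - 47*31|/(31*14) = 1/434, and |x - 57/17| = |104*17 - 57*31|/(31*17) = 1/527.
Cross-multiplying, 1*434 = 434 < 527 = 1*527, so 1/527 is smaller: the intermediate fraction 57/17 is closer to x than 47/14.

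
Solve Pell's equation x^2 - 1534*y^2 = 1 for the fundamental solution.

First expand sqrt(1534) as a continued fraction. With x_i = (sqrt(1534) + m_i)/d_i and (m_0, d_0) = (0, 1): a_0 = floor(sqrt(1534)) = 39, since 39^2 = 1521 <= 1534 < 1600 = 40^2.
Iterate m_{i+1} = d_i*a_i - m_i, d_{i+1} = (1534 - m_{i+1}^2)/d_i, a_{i+1} = floor((a_0 + m_{i+1})/d_{i+1}):
  m_1 = 1*39 - 0 = 39, d_1 = (1534 - 39^2)/1 = 13/1 = 13, a_1 = floor((39 + 39)/13) = 6.
  m_2 = 13*6 - 39 = 39, d_2 = (1534 - 39^2)/13 = 13/13 = 1, a_2 = floor((39 + 39)/1) = 78.
  m_3 = 1*78 - 39 = 39, d_3 = (1534 - 39^2)/1 = 13/1 = 13: (m_3, d_3) = (m_1, d_1) = (39, 13), so from here the quotients repeat a_1, a_2; the period length is 2.
So sqrt(1534) = [39; (6, 78)] with period length k = 2.
k is even, so the fundamental solution of x^2 - 1534y^2 = 1 is (p_{k-1}, q_{k-1}) = (p_1, q_1); compute convergents through index 1.
Convergents (p_i = a_i*p_{i-1} + p_{i-2}, q_i = a_i*q_{i-1} + q_{i-2} with p_{-2}=0, p_{-1}=1, q_{-2}=1, q_{-1}=0):
  i=0: a_0=39, p_0 = 39*1 + 0 = 39, q_0 = 39*0 + 1 = 1.
  i=1: a_1=6, p_1 = 6*39 + 1 = 235, q_1 = 6*1 + 0 = 6.
Check: 235^2 - 1534*6^2 = 55225 - 55224 = 1, so (x, y) = (235, 6) solves the equation, and by the theorem it is the least positive solution.

(x, y) = (235, 6)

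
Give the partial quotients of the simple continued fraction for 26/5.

Run the Euclidean algorithm on 26 and 5; the successive quotients are the partial quotients a_0, a_1, ... (each step inverts the fractional part left over by the previous one):
  26 = 5*5 + 1, so a_0 = 5.
  5 = 5*1 + 0, so a_1 = 5.
The remainder reaches 0 after 2 divisions, so the expansion has 2 partial quotients, read off in order.

[5; 5]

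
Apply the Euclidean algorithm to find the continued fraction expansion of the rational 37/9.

[4; 9]

Run the Euclidean algorithm on 37 and 9; the successive quotients are the partial quotients a_0, a_1, ... (each step inverts the fractional part left over by the previous one):
  37 = 4*9 + 1, so a_0 = 4.
  9 = 9*1 + 0, so a_1 = 9.
The remainder reaches 0 after 2 divisions, so the expansion has 2 partial quotients, read off in order.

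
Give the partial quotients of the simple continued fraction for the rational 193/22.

[8; 1, 3, 2, 2]

Run the Euclidean algorithm on 193 and 22; the successive quotients are the partial quotients a_0, a_1, ... (each step inverts the fractional part left over by the previous one):
  193 = 8*22 + 17, so a_0 = 8.
  22 = 1*17 + 5, so a_1 = 1.
  17 = 3*5 + 2, so a_2 = 3.
  5 = 2*2 + 1, so a_3 = 2.
  2 = 2*1 + 0, so a_4 = 2.
The remainder reaches 0 after 5 divisions, so the expansion has 5 partial quotients, read off in order.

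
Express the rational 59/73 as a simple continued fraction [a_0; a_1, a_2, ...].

[0; 1, 4, 4, 1, 2]

Run the Euclidean algorithm on 59 and 73; the successive quotients are the partial quotients a_0, a_1, ... (each step inverts the fractional part left over by the previous one):
  59 = 0*73 + 59, so a_0 = 0.
  73 = 1*59 + 14, so a_1 = 1.
  59 = 4*14 + 3, so a_2 = 4.
  14 = 4*3 + 2, so a_3 = 4.
  3 = 1*2 + 1, so a_4 = 1.
  2 = 2*1 + 0, so a_5 = 2.
The remainder reaches 0 after 6 divisions, so the expansion has 6 partial quotients, read off in order.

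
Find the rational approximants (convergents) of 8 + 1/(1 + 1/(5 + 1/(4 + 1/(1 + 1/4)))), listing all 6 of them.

Using the convergent recurrence p_i = a_i*p_{i-1} + p_{i-2}, q_i = a_i*q_{i-1} + q_{i-2} with p_{-2}=0, p_{-1}=1, q_{-2}=1, q_{-1}=0:
  i=0: a_0=8, p_0 = 8*1 + 0 = 8, q_0 = 8*0 + 1 = 1.
  i=1: a_1=1, p_1 = 1*8 + 1 = 9, q_1 = 1*1 + 0 = 1.
  i=2: a_2=5, p_2 = 5*9 + 8 = 53, q_2 = 5*1 + 1 = 6.
  i=3: a_3=4, p_3 = 4*53 + 9 = 221, q_3 = 4*6 + 1 = 25.
  i=4: a_4=1, p_4 = 1*221 + 53 = 274, q_4 = 1*25 + 6 = 31.
  i=5: a_5=4, p_5 = 4*274 + 221 = 1317, q_5 = 4*31 + 25 = 149.

8/1, 9/1, 53/6, 221/25, 274/31, 1317/149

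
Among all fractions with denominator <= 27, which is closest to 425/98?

13/3

Expand x = 425/98 as a continued fraction with the Euclidean algorithm:
  425 = 4*98 + 33, so a_0 = 4.
  98 = 2*33 + 32, so a_1 = 2.
  33 = 1*32 + 1, so a_2 = 1.
  32 = 32*1 + 0, so a_3 = 32.
so x = [4; 2, 1, 32].
Convergents (p_i = a_i*p_{i-1} + p_{i-2}, q_i = a_i*q_{i-1} + q_{i-2} with p_{-2}=0, p_{-1}=1, q_{-2}=1, q_{-1}=0), until the denominator exceeds 27:
  i=0: a_0=4, p_0 = 4*1 + 0 = 4, q_0 = 4*0 + 1 = 1.
  i=1: a_1=2, p_1 = 2*4 + 1 = 9, q_1 = 2*1 + 0 = 2.
  i=2: a_2=1, p_2 = 1*9 + 4 = 13, q_2 = 1*2 + 1 = 3.
  i=3: a_3=32, p_3 = 32*13 + 9 = 425, q_3 = 32*3 + 2 = 98.
q_3 = 98 > 27, so the last convergent with denominator <= 27 is p_2/q_2 = 13/3.
The closest fraction with denominator <= 27 is either p_2/q_2 or the intermediate fraction (k*p_2 + p_1)/(k*q_2 + q_1) with the largest k >= 1 whose denominator stays <= 27; these approach x as k grows, and every other convergent or intermediate fraction in range is farther away.
Largest k: floor((27 - q_1)/q_2) = floor((27 - 2)/3) = 8.
That gives (8*13 + 9)/(8*3 + 2) = 113/26.
Compare the errors: |x - 13/3| = |425*3 - 13*98|/(98*3) = 1/294, and |x - 113/26| = |425*26 - 113*98|/(98*26) = 24/2548.
Cross-multiplying, 1*2548 = 2548 < 7056 = 24*294, so 1/294 is smaller: the convergent 13/3 is closer to x than 113/26.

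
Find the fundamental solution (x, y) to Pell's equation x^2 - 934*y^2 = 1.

First expand sqrt(934) as a continued fraction. With x_i = (sqrt(934) + m_i)/d_i and (m_0, d_0) = (0, 1): a_0 = floor(sqrt(934)) = 30, since 30^2 = 900 <= 934 < 961 = 31^2.
Iterate m_{i+1} = d_i*a_i - m_i, d_{i+1} = (934 - m_{i+1}^2)/d_i, a_{i+1} = floor((a_0 + m_{i+1})/d_{i+1}):
  m_1 = 1*30 - 0 = 30, d_1 = (934 - 30^2)/1 = 34/1 = 34, a_1 = floor((30 + 30)/34) = 1.
  m_2 = 34*1 - 30 = 4, d_2 = (934 - 4^2)/34 = 918/34 = 27, a_2 = floor((30 + 4)/27) = 1.
  m_3 = 27*1 - 4 = 23, d_3 = (934 - 23^2)/27 = 405/27 = 15, a_3 = floor((30 + 23)/15) = 3.
  m_4 = 15*3 - 23 = 22, d_4 = (934 - 22^2)/15 = 450/15 = 30, a_4 = floor((30 + 22)/30) = 1.
  m_5 = 30*1 - 22 = 8, d_5 = (934 - 8^2)/30 = 870/30 = 29, a_5 = floor((30 + 8)/29) = 1.
  m_6 = 29*1 - 8 = 21, d_6 = (934 - 21^2)/29 = 493/29 = 17, a_6 = floor((30 + 21)/17) = 3.
  m_7 = 17*3 - 21 = 30, d_7 = (934 - 30^2)/17 = 34/17 = 2, a_7 = floor((30 + 30)/2) = 30.
  m_8 = 2*30 - 30 = 30, d_8 = (934 - 30^2)/2 = 34/2 = 17, a_8 = floor((30 + 30)/17) = 3.
  m_9 = 17*3 - 30 = 21, d_9 = (934 - 21^2)/17 = 493/17 = 29, a_9 = floor((30 + 21)/29) = 1.
  m_10 = 29*1 - 21 = 8, d_10 = (934 - 8^2)/29 = 870/29 = 30, a_10 = floor((30 + 8)/30) = 1.
  m_11 = 30*1 - 8 = 22, d_11 = (934 - 22^2)/30 = 450/30 = 15, a_11 = floor((30 + 22)/15) = 3.
  m_12 = 15*3 - 22 = 23, d_12 = (934 - 23^2)/15 = 405/15 = 27, a_12 = floor((30 + 23)/27) = 1.
  m_13 = 27*1 - 23 = 4, d_13 = (934 - 4^2)/27 = 918/27 = 34, a_13 = floor((30 + 4)/34) = 1.
  m_14 = 34*1 - 4 = 30, d_14 = (934 - 30^2)/34 = 34/34 = 1, a_14 = floor((30 + 30)/1) = 60.
  m_15 = 1*60 - 30 = 30, d_15 = (934 - 30^2)/1 = 34/1 = 34: (m_15, d_15) = (m_1, d_1) = (30, 34), so from here the quotients repeat a_1, ..., a_14; the period length is 14.
So sqrt(934) = [30; (1, 1, 3, 1, 1, 3, 30, 3, 1, 1, 3, 1, 1, 60)] with period length k = 14.
k is even, so the fundamental solution of x^2 - 934y^2 = 1 is (p_{k-1}, q_{k-1}) = (p_13, q_13); compute convergents through index 13.
Convergents (p_i = a_i*p_{i-1} + p_{i-2}, q_i = a_i*q_{i-1} + q_{i-2} with p_{-2}=0, p_{-1}=1, q_{-2}=1, q_{-1}=0):
  i=0: a_0=30, p_0 = 30*1 + 0 = 30, q_0 = 30*0 + 1 = 1.
  i=1: a_1=1, p_1 = 1*30 + 1 = 31, q_1 = 1*1 + 0 = 1.
  i=2: a_2=1, p_2 = 1*31 + 30 = 61, q_2 = 1*1 + 1 = 2.
  i=3: a_3=3, p_3 = 3*61 + 31 = 214, q_3 = 3*2 + 1 = 7.
  i=4: a_4=1, p_4 = 1*214 + 61 = 275, q_4 = 1*7 + 2 = 9.
  i=5: a_5=1, p_5 = 1*275 + 214 = 489, q_5 = 1*9 + 7 = 16.
  i=6: a_6=3, p_6 = 3*489 + 275 = 1742, q_6 = 3*16 + 9 = 57.
  i=7: a_7=30, p_7 = 30*1742 + 489 = 52749, q_7 = 30*57 + 16 = 1726.
  i=8: a_8=3, p_8 = 3*52749 + 1742 = 159989, q_8 = 3*1726 + 57 = 5235.
  i=9: a_9=1, p_9 = 1*159989 + 52749 = 212738, q_9 = 1*5235 + 1726 = 6961.
  i=10: a_10=1, p_10 = 1*212738 + 159989 = 372727, q_10 = 1*6961 + 5235 = 12196.
  i=11: a_11=3, p_11 = 3*372727 + 212738 = 1330919, q_11 = 3*12196 + 6961 = 43549.
  i=12: a_12=1, p_12 = 1*1330919 + 372727 = 1703646, q_12 = 1*43549 + 12196 = 55745.
  i=13: a_13=1, p_13 = 1*1703646 + 1330919 = 3034565, q_13 = 1*55745 + 43549 = 99294.
Check: 3034565^2 - 934*99294^2 = 9208584739225 - 9208584739224 = 1, so (x, y) = (3034565, 99294) solves the equation, and by the theorem it is the least positive solution.

(x, y) = (3034565, 99294)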